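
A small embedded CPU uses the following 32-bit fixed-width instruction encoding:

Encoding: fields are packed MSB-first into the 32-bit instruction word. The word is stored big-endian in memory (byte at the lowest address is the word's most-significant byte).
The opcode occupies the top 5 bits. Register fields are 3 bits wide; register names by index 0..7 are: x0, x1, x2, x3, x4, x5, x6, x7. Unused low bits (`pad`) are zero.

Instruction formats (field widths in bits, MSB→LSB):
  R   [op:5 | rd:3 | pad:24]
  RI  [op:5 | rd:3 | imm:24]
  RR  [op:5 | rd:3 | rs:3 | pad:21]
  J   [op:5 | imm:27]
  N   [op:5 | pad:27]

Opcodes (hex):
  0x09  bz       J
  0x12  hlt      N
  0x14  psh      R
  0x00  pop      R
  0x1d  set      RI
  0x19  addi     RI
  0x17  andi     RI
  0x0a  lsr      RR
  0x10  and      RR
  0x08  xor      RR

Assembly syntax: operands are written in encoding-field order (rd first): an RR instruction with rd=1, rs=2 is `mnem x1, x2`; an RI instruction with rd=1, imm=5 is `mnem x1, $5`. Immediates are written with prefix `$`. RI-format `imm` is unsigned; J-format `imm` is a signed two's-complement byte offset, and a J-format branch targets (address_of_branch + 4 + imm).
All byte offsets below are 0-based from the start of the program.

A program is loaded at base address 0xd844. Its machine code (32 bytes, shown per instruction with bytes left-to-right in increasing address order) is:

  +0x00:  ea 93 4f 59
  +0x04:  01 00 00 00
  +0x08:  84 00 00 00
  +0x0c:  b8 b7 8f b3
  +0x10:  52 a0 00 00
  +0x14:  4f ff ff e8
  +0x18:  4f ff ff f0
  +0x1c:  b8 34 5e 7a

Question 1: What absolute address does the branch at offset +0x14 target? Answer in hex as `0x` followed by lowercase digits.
0xd844

off 0x14: read 4f ff ff e8 as big → 0x4fffffe8
  op=0x4fffffe8>>27=0x9 ⇒ bz (J)
  imm: (w>>0)&0x7ffffff=0x7ffffe8 (s27→-24) → $-24
  target = base 0xd844 + off 0x14 + 4 + imm -24 = 0xd844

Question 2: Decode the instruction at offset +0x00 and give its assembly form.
off 0x00: read ea 93 4f 59 as big → 0xea934f59
  top 5b → 0x1d → set [RI]
  rd: (w>>24)&0x7=0x2 → x2
  imm: (w>>0)&0xffffff=0x934f59 → $9654105

set x2, $9654105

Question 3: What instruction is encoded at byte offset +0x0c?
andi x0, $12029875

@+0c  big-endian(b8 b7 8f b3) = 0xb8b78fb3
  op=0xb8b78fb3>>27=0x17 ⇒ andi (RI)
  rd: (w>>24)&0x7=0x0 → x0
  imm: (w>>0)&0xffffff=0xb78fb3 → $12029875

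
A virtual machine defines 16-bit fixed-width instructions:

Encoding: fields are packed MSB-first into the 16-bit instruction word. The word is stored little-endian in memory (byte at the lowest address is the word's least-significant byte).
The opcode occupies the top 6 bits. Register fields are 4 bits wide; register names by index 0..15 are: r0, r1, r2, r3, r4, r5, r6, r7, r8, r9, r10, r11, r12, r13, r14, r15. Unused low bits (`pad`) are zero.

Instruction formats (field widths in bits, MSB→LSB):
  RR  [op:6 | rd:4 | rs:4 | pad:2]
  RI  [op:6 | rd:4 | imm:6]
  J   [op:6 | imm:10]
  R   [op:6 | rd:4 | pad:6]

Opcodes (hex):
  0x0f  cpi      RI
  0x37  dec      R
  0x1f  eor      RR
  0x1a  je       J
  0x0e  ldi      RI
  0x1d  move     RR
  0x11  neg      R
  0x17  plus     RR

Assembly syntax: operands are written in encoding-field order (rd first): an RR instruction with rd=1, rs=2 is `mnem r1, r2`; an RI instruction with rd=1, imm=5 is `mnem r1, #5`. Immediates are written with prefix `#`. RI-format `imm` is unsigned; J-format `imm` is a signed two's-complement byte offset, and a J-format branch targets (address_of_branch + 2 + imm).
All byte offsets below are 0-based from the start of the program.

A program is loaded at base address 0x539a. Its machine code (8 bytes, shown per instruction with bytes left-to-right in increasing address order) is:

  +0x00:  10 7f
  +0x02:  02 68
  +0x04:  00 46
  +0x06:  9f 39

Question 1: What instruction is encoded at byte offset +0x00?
off 0x00: read 10 7f as little → 0x7f10
  top 6b → 0x1f → eor [RR]
  rd: (w>>6)&0xf=0xc → r12
  rs: (w>>2)&0xf=0x4 → r4

eor r12, r4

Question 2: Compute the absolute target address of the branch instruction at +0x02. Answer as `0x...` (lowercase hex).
[02] 02 68 → 0x6802
  opcode bits[15:10]=0x1a: je/J
  [9:0] imm=2 = #2
  target = base 0x539a + off 0x02 + 2 + imm 2 = 0x53a0

0x53a0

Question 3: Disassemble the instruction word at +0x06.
ldi r6, #31

off 0x06: read 9f 39 as little → 0x399f
  top 6b → 0xe → ldi [RI]
  rd: (w>>6)&0xf=0x6 → r6
  imm: (w>>0)&0x3f=0x1f → #31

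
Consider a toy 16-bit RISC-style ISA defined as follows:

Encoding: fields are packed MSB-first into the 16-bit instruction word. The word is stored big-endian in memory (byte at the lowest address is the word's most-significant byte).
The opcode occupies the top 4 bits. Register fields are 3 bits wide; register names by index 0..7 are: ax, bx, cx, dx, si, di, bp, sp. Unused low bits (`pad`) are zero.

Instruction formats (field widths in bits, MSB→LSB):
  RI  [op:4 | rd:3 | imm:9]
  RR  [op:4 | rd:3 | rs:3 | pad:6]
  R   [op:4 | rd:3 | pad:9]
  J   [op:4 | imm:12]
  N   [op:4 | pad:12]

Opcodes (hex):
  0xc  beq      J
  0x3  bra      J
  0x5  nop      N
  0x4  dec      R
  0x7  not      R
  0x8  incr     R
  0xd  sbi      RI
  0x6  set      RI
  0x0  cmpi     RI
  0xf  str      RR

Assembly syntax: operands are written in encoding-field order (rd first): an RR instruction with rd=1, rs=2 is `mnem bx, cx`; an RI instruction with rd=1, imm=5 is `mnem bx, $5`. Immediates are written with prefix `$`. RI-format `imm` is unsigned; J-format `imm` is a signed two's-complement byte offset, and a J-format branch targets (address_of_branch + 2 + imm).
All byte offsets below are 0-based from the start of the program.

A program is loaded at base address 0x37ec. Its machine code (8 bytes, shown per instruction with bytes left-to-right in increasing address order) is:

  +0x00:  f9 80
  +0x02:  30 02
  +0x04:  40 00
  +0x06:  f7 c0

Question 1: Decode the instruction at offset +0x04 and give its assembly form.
[04] 40 00 → 0x4000
  opcode bits[15:12]=0x4: dec/R
  rd: (w>>9)&0x7=0x0 → ax

dec ax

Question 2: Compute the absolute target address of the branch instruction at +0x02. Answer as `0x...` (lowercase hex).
0x37f2

off 0x02: read 30 02 as big → 0x3002
  op=0x3002>>12=0x3 ⇒ bra (J)
  [11:0] imm=2 = $2
  target = base 0x37ec + off 0x02 + 2 + imm 2 = 0x37f2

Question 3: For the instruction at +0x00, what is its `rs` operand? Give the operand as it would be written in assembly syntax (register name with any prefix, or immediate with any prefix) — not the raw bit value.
@+00  big-endian(f9 80) = 0xf980
  opcode bits[15:12]=0xf: str/RR
  [11:9] rd=4 = si
  [8:6] rs=6 = bp

bp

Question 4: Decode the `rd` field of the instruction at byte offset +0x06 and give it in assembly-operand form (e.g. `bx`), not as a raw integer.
off 0x06: read f7 c0 as big → 0xf7c0
  top 4b → 0xf → str [RR]
  rd: (w>>9)&0x7=0x3 → dx
  rs: (w>>6)&0x7=0x7 → sp

dx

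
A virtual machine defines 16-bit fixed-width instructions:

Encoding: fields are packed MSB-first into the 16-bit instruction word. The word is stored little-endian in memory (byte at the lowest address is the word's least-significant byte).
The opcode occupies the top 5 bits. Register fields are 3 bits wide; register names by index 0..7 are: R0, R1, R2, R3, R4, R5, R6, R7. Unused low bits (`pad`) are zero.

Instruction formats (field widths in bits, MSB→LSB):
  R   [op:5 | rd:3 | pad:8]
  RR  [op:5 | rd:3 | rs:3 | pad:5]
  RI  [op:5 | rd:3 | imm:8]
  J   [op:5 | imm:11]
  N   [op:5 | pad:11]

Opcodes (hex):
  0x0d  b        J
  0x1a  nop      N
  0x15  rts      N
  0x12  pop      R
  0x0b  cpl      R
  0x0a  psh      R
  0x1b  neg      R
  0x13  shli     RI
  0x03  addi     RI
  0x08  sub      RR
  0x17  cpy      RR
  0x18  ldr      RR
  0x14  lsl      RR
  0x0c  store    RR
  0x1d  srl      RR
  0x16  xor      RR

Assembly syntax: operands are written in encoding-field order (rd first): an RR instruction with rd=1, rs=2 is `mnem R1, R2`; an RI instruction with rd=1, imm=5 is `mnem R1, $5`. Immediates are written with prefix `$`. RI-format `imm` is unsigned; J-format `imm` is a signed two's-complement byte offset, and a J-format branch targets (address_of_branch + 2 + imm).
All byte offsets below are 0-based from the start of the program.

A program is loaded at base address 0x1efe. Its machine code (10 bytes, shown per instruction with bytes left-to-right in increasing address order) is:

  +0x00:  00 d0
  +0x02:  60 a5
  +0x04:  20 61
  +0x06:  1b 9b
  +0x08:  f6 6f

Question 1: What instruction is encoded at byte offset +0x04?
@+04  little-endian(20 61) = 0x6120
  opcode bits[15:11]=0xc: store/RR
  rd@[10:8]=0x1 ⇒ R1
  rs@[7:5]=0x1 ⇒ R1

store R1, R1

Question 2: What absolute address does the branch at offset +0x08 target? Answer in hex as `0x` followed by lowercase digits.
off 0x08: read f6 6f as little → 0x6ff6
  opcode bits[15:11]=0xd: b/J
  imm: (w>>0)&0x7ff=0x7f6 (s11→-10) → $-10
  target = base 0x1efe + off 0x08 + 2 + imm -10 = 0x1efe

0x1efe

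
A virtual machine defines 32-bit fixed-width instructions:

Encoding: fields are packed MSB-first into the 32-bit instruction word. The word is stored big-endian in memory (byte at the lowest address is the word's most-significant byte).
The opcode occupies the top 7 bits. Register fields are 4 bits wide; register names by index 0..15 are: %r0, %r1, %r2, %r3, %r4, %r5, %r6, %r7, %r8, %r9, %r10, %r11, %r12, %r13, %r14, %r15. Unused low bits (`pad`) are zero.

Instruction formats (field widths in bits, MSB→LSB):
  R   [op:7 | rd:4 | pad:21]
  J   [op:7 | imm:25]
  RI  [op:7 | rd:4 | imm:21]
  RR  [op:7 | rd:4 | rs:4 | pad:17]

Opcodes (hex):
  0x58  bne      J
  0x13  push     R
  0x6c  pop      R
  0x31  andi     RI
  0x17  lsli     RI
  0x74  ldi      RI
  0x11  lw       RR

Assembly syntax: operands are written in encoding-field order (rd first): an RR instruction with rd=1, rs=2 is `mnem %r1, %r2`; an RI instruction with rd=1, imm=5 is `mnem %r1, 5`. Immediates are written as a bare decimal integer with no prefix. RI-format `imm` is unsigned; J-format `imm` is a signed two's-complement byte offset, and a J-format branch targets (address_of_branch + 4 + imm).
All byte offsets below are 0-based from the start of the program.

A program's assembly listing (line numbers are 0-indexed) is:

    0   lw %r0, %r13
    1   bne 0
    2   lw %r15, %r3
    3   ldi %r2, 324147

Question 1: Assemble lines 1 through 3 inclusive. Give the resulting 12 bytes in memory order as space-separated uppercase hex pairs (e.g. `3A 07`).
1. bne fields op=0x58:7|imm=0:25 → word b0000000h → b0 00 00 00
2. lw fields op=0x11:7|rd=15:4|rs=3:4|pad=0:17 → word 23e60000h → 23 e6 00 00
3. ldi fields op=0x74:7|rd=2:4|imm=324147:21 → word e844f233h → e8 44 f2 33

B0 00 00 00 23 E6 00 00 E8 44 F2 33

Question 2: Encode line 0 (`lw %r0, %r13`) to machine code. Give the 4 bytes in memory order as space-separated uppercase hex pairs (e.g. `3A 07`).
0. lw fields op=0x11:7|rd=0:4|rs=13:4|pad=0:17 → word 221a0000h → 22 1a 00 00

22 1A 00 00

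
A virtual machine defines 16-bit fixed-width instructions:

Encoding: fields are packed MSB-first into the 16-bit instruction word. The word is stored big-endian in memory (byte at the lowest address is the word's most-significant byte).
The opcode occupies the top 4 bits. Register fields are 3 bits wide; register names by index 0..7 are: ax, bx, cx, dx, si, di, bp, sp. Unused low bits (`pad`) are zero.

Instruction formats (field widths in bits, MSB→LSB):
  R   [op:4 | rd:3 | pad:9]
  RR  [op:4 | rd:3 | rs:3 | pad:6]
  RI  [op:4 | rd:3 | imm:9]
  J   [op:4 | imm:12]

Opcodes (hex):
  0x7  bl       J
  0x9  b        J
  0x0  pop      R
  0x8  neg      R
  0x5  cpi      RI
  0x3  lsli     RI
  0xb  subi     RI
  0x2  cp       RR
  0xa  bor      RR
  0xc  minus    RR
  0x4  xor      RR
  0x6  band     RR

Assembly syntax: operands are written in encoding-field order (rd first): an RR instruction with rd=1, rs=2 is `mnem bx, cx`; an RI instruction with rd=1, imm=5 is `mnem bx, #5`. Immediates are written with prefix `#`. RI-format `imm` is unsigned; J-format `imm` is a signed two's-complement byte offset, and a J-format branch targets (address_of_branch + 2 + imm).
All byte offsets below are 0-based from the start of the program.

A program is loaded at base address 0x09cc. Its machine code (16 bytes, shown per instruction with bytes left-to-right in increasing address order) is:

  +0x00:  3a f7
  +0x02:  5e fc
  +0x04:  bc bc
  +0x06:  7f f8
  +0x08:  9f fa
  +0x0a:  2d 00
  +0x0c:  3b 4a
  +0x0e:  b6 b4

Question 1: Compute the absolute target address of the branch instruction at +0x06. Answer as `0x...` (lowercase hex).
[06] 7f f8 → 0x7ff8
  top 4b → 0x7 → bl [J]
  [11:0] imm=4088 (s12→-8) = #-8
  target = base 0x09cc + off 0x06 + 2 + imm -8 = 0x09cc

0x09cc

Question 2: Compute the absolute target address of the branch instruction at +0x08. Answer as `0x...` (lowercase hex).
+0x08: 9f fa ⇒ word 0x9ffa (big)
  op=0x9ffa>>12=0x9 ⇒ b (J)
  [11:0] imm=4090 (s12→-6) = #-6
  target = base 0x09cc + off 0x08 + 2 + imm -6 = 0x09d0

0x09d0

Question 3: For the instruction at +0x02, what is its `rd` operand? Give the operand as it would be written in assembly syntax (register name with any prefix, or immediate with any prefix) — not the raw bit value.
+0x02: 5e fc ⇒ word 0x5efc (big)
  op=0x5efc>>12=0x5 ⇒ cpi (RI)
  [11:9] rd=7 = sp
  [8:0] imm=252 = #252

sp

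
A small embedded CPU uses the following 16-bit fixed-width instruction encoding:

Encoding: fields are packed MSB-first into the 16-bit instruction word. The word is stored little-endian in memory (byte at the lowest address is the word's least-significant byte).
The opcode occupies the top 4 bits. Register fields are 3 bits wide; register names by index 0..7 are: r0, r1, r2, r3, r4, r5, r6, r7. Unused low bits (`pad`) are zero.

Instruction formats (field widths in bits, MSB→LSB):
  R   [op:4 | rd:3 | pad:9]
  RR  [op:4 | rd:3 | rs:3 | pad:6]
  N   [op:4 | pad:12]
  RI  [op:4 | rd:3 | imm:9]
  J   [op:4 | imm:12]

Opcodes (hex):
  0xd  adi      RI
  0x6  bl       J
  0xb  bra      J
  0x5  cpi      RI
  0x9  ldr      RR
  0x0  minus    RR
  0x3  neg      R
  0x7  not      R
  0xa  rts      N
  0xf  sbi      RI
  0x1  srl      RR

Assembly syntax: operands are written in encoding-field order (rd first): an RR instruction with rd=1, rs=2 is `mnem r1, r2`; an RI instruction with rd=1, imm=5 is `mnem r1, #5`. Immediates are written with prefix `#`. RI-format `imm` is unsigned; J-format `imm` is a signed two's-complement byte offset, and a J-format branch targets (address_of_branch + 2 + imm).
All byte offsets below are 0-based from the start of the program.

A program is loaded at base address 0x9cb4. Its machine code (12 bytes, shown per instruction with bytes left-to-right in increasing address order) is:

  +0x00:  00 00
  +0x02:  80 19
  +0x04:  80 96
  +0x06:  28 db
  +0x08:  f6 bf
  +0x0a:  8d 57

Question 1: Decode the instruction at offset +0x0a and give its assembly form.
cpi r3, #397

off 0x0a: read 8d 57 as little → 0x578d
  top 4b → 0x5 → cpi [RI]
  rd: (w>>9)&0x7=0x3 → r3
  imm: (w>>0)&0x1ff=0x18d → #397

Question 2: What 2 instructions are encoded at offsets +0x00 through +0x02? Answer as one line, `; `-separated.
minus r0, r0; srl r4, r6

[00] 00 00 → 0x0000
  opcode bits[15:12]=0x0: minus/RR
  rd@[11:9]=0x0 ⇒ r0
  rs@[8:6]=0x0 ⇒ r0
[02] 80 19 → 0x1980
  opcode bits[15:12]=0x1: srl/RR
  rd@[11:9]=0x4 ⇒ r4
  rs@[8:6]=0x6 ⇒ r6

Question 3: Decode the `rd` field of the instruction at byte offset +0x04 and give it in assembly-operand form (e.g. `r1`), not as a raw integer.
r3

@+04  little-endian(80 96) = 0x9680
  op=0x9680>>12=0x9 ⇒ ldr (RR)
  rd@[11:9]=0x3 ⇒ r3
  rs@[8:6]=0x2 ⇒ r2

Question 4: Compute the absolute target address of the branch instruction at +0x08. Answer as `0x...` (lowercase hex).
[08] f6 bf → 0xbff6
  op=0xbff6>>12=0xb ⇒ bra (J)
  [11:0] imm=4086 (s12→-10) = #-10
  target = base 0x9cb4 + off 0x08 + 2 + imm -10 = 0x9cb4

0x9cb4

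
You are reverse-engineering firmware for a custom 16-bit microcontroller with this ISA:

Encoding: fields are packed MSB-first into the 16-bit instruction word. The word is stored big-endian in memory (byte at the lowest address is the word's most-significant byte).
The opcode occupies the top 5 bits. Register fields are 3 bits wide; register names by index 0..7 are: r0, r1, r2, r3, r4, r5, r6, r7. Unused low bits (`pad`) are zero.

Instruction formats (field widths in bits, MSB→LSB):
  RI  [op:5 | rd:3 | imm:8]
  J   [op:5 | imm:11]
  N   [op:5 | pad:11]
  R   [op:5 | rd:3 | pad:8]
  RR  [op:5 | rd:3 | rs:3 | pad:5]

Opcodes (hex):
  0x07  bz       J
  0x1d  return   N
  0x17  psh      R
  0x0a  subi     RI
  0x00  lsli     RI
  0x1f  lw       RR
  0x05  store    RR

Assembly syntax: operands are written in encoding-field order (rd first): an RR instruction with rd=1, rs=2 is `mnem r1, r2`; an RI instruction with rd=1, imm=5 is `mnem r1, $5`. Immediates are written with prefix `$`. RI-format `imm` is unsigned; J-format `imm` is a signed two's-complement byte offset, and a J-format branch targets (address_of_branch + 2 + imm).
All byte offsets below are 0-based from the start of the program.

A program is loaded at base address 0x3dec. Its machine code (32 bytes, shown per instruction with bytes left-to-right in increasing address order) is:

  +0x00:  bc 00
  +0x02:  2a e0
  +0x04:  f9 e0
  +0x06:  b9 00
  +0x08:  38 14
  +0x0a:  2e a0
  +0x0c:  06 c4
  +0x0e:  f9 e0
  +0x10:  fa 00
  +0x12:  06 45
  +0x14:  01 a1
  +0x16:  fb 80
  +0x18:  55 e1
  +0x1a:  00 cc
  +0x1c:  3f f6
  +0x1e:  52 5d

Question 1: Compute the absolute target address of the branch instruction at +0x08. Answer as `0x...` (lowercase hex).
0x3e0a

[08] 38 14 → 0x3814
  top 5b → 0x7 → bz [J]
  imm: (w>>0)&0x7ff=0x14 → $20
  target = base 0x3dec + off 0x08 + 2 + imm 20 = 0x3e0a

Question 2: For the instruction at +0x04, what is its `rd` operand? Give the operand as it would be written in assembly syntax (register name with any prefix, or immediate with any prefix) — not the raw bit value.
+0x04: f9 e0 ⇒ word 0xf9e0 (big)
  opcode bits[15:11]=0x1f: lw/RR
  rd: (w>>8)&0x7=0x1 → r1
  rs: (w>>5)&0x7=0x7 → r7

r1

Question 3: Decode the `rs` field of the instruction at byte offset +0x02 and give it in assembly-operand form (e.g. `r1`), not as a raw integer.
r7

@+02  big-endian(2a e0) = 0x2ae0
  top 5b → 0x5 → store [RR]
  rd: (w>>8)&0x7=0x2 → r2
  rs: (w>>5)&0x7=0x7 → r7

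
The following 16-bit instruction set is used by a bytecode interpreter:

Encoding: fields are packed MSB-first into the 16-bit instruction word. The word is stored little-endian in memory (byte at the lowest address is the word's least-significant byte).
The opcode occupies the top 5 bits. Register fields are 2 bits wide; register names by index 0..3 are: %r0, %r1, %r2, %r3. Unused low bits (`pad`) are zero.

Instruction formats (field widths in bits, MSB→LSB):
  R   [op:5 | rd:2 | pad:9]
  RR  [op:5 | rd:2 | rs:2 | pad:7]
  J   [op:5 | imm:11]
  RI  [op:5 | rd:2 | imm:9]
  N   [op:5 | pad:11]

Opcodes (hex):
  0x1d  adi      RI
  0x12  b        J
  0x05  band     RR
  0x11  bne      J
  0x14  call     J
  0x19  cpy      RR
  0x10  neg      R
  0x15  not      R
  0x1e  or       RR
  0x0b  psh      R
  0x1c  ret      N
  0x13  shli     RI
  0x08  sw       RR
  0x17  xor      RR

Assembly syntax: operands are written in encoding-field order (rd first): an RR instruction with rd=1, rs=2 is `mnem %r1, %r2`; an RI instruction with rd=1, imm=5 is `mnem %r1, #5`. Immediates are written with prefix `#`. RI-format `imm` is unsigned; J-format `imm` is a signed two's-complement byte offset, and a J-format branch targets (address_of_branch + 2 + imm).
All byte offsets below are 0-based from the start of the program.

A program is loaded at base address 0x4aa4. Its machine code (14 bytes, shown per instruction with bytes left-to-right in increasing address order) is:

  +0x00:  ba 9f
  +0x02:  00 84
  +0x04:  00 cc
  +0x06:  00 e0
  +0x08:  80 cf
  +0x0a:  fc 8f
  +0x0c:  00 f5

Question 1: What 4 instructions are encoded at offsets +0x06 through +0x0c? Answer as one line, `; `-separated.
@+06  little-endian(00 e0) = 0xe000
  top 5b → 0x1c → ret [N]
@+08  little-endian(80 cf) = 0xcf80
  top 5b → 0x19 → cpy [RR]
  rd@[10:9]=0x3 ⇒ %r3
  rs@[8:7]=0x3 ⇒ %r3
@+0a  little-endian(fc 8f) = 0x8ffc
  top 5b → 0x11 → bne [J]
  imm@[10:0]=0x7fc (s11→-4) ⇒ #-4
@+0c  little-endian(00 f5) = 0xf500
  top 5b → 0x1e → or [RR]
  rd@[10:9]=0x2 ⇒ %r2
  rs@[8:7]=0x2 ⇒ %r2

ret; cpy %r3, %r3; bne #-4; or %r2, %r2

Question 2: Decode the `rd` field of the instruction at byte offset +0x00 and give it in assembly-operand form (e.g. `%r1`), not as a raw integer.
%r3

[00] ba 9f → 0x9fba
  op=0x9fba>>11=0x13 ⇒ shli (RI)
  rd: (w>>9)&0x3=0x3 → %r3
  imm: (w>>0)&0x1ff=0x1ba → #442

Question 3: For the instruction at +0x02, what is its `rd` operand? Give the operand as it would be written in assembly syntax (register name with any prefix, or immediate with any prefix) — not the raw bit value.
%r2

+0x02: 00 84 ⇒ word 0x8400 (little)
  op=0x8400>>11=0x10 ⇒ neg (R)
  rd@[10:9]=0x2 ⇒ %r2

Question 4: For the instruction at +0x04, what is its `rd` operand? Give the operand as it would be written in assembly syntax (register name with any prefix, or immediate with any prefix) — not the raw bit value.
[04] 00 cc → 0xcc00
  op=0xcc00>>11=0x19 ⇒ cpy (RR)
  rd: (w>>9)&0x3=0x2 → %r2
  rs: (w>>7)&0x3=0x0 → %r0

%r2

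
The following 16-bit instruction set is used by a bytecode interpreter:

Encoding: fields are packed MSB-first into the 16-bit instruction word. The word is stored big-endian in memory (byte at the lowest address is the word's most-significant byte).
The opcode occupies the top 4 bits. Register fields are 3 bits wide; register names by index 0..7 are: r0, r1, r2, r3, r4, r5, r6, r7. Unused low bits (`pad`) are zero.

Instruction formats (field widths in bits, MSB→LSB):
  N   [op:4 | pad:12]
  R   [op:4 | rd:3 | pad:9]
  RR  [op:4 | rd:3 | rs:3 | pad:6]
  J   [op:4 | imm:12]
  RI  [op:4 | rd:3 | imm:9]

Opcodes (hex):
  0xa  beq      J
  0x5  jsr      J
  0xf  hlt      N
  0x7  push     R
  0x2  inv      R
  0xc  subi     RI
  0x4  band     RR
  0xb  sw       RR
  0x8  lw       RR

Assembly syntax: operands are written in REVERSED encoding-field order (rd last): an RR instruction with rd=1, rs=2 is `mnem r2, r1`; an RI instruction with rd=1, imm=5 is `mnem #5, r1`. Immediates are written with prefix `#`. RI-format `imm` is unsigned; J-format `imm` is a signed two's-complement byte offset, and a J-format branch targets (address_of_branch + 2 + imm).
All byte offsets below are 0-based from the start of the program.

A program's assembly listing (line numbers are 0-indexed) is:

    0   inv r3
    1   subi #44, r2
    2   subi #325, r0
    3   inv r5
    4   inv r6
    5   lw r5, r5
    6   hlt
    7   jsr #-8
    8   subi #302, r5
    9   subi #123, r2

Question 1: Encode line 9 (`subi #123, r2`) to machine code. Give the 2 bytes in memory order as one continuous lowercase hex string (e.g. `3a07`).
c47b

line 9 (subi): pack op=0xc:4|rd=2:3|imm=123:9 = 0xc47b; big→ c4 7b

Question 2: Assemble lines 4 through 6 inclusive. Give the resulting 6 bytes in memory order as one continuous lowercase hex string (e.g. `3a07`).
2c008b40f000

L4: inv op=0x2:4|rd=6:3|pad=0:9 ⇒ 0x2c00 ⇒ big 2c 00
L5: lw op=0x8:4|rd=5:3|rs=5:3|pad=0:6 ⇒ 0x8b40 ⇒ big 8b 40
L6: hlt op=0xf:4|pad=0:12 ⇒ 0xf000 ⇒ big f0 00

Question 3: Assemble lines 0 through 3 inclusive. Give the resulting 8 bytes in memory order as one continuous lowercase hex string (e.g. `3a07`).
2600c42cc1452a00

L0: inv op=0x2:4|rd=3:3|pad=0:9 ⇒ 0x2600 ⇒ big 26 00
L1: subi op=0xc:4|rd=2:3|imm=44:9 ⇒ 0xc42c ⇒ big c4 2c
L2: subi op=0xc:4|rd=0:3|imm=325:9 ⇒ 0xc145 ⇒ big c1 45
L3: inv op=0x2:4|rd=5:3|pad=0:9 ⇒ 0x2a00 ⇒ big 2a 00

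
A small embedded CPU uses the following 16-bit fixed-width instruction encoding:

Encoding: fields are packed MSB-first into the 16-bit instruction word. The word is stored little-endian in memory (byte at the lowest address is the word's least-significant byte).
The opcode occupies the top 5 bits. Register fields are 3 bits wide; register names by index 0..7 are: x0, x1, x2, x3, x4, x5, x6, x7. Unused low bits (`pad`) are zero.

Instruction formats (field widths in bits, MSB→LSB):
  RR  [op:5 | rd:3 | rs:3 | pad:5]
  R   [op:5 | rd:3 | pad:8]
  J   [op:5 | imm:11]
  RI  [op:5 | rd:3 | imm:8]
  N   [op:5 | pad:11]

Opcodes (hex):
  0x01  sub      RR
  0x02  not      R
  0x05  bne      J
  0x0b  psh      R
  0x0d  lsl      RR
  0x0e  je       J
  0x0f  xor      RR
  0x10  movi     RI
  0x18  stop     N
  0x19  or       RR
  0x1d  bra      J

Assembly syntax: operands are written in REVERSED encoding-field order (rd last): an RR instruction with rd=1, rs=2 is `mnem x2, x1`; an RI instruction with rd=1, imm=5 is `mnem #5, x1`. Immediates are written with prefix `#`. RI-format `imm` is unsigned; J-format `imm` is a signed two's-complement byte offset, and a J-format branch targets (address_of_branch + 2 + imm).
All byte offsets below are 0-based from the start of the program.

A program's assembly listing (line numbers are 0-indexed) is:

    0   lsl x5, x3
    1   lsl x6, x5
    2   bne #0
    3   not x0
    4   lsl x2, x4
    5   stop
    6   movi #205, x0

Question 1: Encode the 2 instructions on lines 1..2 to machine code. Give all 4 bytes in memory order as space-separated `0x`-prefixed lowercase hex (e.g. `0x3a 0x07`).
line 1 (lsl): pack op=0xd:5|rd=5:3|rs=6:3|pad=0:5 = 0x6dc0; little→ c0 6d
line 2 (bne): pack op=0x5:5|imm=0:11 = 0x2800; little→ 00 28

0xc0 0x6d 0x00 0x28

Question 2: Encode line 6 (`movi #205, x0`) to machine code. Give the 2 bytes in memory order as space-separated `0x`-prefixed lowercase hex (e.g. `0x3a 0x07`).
L6: movi op=0x10:5|rd=0:3|imm=205:8 ⇒ 0x80cd ⇒ little cd 80

0xcd 0x80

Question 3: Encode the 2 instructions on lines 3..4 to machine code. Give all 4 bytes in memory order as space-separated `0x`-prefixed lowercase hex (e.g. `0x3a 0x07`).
0x00 0x10 0x40 0x6c

L3: not op=0x2:5|rd=0:3|pad=0:8 ⇒ 0x1000 ⇒ little 00 10
L4: lsl op=0xd:5|rd=4:3|rs=2:3|pad=0:5 ⇒ 0x6c40 ⇒ little 40 6c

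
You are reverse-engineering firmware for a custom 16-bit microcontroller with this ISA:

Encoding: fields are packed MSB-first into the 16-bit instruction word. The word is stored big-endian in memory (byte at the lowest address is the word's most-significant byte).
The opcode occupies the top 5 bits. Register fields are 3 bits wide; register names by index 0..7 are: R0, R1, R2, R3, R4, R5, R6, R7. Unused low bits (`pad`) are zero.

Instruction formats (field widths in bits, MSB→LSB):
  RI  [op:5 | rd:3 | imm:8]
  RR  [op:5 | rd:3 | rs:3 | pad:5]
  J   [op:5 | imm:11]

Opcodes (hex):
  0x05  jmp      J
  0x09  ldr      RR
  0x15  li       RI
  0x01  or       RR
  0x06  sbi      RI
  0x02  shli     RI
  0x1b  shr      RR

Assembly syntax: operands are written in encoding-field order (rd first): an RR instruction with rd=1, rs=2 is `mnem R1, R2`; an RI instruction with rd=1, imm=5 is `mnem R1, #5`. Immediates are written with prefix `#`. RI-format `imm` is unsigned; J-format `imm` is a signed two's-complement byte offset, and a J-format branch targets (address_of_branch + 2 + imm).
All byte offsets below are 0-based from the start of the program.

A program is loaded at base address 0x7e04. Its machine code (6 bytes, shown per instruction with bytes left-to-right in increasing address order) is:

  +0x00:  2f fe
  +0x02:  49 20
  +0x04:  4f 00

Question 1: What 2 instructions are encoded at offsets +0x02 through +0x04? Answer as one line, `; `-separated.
+0x02: 49 20 ⇒ word 0x4920 (big)
  op=0x4920>>11=0x9 ⇒ ldr (RR)
  [10:8] rd=1 = R1
  [7:5] rs=1 = R1
+0x04: 4f 00 ⇒ word 0x4f00 (big)
  op=0x4f00>>11=0x9 ⇒ ldr (RR)
  [10:8] rd=7 = R7
  [7:5] rs=0 = R0

ldr R1, R1; ldr R7, R0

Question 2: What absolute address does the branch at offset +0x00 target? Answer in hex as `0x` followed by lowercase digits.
0x7e04

[00] 2f fe → 0x2ffe
  op=0x2ffe>>11=0x5 ⇒ jmp (J)
  [10:0] imm=2046 (s11→-2) = #-2
  target = base 0x7e04 + off 0x00 + 2 + imm -2 = 0x7e04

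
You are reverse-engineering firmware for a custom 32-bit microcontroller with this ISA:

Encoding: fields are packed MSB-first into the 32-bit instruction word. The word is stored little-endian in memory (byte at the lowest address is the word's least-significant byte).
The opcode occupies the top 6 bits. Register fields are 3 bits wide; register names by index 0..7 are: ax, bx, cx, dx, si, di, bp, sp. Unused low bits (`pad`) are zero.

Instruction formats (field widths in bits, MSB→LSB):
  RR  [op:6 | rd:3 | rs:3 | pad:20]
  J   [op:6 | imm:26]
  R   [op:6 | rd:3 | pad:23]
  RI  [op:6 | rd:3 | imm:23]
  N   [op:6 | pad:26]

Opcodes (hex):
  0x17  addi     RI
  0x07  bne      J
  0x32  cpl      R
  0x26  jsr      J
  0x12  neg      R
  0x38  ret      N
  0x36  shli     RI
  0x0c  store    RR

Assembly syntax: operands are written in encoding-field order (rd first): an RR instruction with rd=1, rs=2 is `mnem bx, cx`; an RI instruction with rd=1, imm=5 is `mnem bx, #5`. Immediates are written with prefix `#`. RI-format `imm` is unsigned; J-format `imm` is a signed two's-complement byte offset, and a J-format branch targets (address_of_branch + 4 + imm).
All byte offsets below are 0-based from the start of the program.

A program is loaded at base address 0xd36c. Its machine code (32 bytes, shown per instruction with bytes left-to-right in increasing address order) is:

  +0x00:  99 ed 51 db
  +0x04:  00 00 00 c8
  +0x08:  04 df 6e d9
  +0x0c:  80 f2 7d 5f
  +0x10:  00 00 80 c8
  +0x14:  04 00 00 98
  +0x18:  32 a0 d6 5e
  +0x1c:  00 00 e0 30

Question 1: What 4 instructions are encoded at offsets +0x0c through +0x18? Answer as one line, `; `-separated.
addi bp, #8254080; cpl bx; jsr #4; addi di, #5677106

@+0c  little-endian(80 f2 7d 5f) = 0x5f7df280
  top 6b → 0x17 → addi [RI]
  rd@[25:23]=0x6 ⇒ bp
  imm@[22:0]=0x7df280 ⇒ #8254080
@+10  little-endian(00 00 80 c8) = 0xc8800000
  top 6b → 0x32 → cpl [R]
  rd@[25:23]=0x1 ⇒ bx
@+14  little-endian(04 00 00 98) = 0x98000004
  top 6b → 0x26 → jsr [J]
  imm@[25:0]=0x4 ⇒ #4
@+18  little-endian(32 a0 d6 5e) = 0x5ed6a032
  top 6b → 0x17 → addi [RI]
  rd@[25:23]=0x5 ⇒ di
  imm@[22:0]=0x56a032 ⇒ #5677106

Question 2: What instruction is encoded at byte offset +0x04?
cpl ax

[04] 00 00 00 c8 → 0xc8000000
  op=0xc8000000>>26=0x32 ⇒ cpl (R)
  [25:23] rd=0 = ax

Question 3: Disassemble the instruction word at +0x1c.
+0x1c: 00 00 e0 30 ⇒ word 0x30e00000 (little)
  op=0x30e00000>>26=0xc ⇒ store (RR)
  rd: (w>>23)&0x7=0x1 → bx
  rs: (w>>20)&0x7=0x6 → bp

store bx, bp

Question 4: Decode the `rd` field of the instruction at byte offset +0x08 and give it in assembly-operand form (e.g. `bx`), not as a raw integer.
cx

@+08  little-endian(04 df 6e d9) = 0xd96edf04
  op=0xd96edf04>>26=0x36 ⇒ shli (RI)
  rd: (w>>23)&0x7=0x2 → cx
  imm: (w>>0)&0x7fffff=0x6edf04 → #7266052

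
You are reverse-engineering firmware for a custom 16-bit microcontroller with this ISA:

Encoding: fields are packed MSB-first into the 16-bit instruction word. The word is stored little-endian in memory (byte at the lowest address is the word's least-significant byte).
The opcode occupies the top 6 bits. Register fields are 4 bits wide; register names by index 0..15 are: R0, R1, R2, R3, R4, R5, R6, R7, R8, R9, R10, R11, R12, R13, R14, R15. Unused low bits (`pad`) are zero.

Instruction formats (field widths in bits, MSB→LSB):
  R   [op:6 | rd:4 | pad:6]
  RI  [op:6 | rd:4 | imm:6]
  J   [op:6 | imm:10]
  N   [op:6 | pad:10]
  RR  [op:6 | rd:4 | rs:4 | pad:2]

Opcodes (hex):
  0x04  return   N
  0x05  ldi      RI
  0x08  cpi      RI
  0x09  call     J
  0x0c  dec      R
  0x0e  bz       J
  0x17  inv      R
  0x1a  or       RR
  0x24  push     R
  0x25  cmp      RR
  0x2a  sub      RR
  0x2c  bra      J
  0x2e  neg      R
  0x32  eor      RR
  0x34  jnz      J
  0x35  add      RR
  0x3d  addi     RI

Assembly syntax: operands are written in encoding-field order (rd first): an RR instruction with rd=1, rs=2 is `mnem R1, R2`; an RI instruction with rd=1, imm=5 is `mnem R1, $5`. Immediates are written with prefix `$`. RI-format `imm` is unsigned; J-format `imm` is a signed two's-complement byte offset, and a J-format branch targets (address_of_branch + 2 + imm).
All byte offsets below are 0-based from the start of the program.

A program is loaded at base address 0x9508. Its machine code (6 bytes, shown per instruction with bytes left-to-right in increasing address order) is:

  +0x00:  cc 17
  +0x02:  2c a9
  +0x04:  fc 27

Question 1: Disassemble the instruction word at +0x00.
[00] cc 17 → 0x17cc
  op=0x17cc>>10=0x5 ⇒ ldi (RI)
  rd: (w>>6)&0xf=0xf → R15
  imm: (w>>0)&0x3f=0xc → $12

ldi R15, $12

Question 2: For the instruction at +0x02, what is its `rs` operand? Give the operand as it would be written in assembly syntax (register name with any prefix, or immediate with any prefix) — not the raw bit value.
[02] 2c a9 → 0xa92c
  opcode bits[15:10]=0x2a: sub/RR
  [9:6] rd=4 = R4
  [5:2] rs=11 = R11

R11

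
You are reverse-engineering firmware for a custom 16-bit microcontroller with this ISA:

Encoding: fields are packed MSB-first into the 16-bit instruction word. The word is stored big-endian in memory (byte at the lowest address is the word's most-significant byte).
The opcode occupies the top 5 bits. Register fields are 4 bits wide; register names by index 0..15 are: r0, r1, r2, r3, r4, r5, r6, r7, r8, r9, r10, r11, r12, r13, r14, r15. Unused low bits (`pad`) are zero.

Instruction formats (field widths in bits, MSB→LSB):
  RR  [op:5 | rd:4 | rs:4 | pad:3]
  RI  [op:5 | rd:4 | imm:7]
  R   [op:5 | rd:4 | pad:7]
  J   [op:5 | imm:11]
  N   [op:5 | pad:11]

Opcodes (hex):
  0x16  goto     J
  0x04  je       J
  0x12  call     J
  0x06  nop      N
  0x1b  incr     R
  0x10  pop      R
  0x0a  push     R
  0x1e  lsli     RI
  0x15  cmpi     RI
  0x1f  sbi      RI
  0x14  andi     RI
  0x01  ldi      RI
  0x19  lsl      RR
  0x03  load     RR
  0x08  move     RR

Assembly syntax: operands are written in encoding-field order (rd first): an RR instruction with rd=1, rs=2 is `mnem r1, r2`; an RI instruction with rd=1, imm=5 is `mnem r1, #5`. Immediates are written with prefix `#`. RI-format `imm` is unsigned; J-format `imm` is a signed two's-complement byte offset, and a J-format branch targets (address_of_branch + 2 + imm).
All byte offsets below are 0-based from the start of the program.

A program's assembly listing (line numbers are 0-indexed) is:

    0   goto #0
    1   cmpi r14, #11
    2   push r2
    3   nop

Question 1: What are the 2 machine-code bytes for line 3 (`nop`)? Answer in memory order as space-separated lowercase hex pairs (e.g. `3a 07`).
30 00

3. nop fields op=0x6:5|pad=0:11 → word 3000h → 30 00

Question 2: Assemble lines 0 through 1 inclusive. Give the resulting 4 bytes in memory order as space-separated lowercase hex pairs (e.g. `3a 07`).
b0 00 af 0b

line 0 (goto): pack op=0x16:5|imm=0:11 = 0xb000; big→ b0 00
line 1 (cmpi): pack op=0x15:5|rd=14:4|imm=11:7 = 0xaf0b; big→ af 0b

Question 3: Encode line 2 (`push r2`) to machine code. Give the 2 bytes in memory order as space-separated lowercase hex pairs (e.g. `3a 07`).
51 00

2. push fields op=0xa:5|rd=2:4|pad=0:7 → word 5100h → 51 00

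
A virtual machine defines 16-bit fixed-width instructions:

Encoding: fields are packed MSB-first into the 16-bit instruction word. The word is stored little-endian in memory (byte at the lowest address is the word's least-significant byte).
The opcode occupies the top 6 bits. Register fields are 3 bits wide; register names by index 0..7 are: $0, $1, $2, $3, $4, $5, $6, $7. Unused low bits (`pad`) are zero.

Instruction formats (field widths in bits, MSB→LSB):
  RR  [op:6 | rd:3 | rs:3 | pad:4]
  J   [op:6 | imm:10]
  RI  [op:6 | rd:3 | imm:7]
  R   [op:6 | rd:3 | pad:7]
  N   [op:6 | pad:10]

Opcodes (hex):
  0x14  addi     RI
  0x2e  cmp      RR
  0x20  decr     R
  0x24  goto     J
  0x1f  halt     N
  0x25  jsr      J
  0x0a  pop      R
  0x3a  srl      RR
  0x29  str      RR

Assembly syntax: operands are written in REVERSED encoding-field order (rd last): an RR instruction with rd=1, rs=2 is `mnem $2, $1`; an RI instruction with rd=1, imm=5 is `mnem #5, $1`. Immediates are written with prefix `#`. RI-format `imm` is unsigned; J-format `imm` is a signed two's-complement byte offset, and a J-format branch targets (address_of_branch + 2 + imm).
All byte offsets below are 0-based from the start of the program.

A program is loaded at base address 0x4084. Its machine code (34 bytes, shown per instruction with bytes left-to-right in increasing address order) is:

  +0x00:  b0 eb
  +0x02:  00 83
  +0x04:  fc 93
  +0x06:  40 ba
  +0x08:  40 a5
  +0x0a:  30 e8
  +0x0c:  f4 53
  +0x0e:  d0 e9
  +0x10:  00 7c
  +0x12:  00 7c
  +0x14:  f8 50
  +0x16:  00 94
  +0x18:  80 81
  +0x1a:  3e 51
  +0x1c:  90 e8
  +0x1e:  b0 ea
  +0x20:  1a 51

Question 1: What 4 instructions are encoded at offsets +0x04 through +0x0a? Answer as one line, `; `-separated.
goto #-4; cmp $4, $4; str $4, $2; srl $3, $0

off 0x04: read fc 93 as little → 0x93fc
  opcode bits[15:10]=0x24: goto/J
  [9:0] imm=1020 (s10→-4) = #-4
off 0x06: read 40 ba as little → 0xba40
  opcode bits[15:10]=0x2e: cmp/RR
  [9:7] rd=4 = $4
  [6:4] rs=4 = $4
off 0x08: read 40 a5 as little → 0xa540
  opcode bits[15:10]=0x29: str/RR
  [9:7] rd=2 = $2
  [6:4] rs=4 = $4
off 0x0a: read 30 e8 as little → 0xe830
  opcode bits[15:10]=0x3a: srl/RR
  [9:7] rd=0 = $0
  [6:4] rs=3 = $3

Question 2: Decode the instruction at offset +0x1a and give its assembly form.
addi #62, $2

@+1a  little-endian(3e 51) = 0x513e
  opcode bits[15:10]=0x14: addi/RI
  [9:7] rd=2 = $2
  [6:0] imm=62 = #62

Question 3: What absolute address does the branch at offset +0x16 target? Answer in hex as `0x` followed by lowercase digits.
@+16  little-endian(00 94) = 0x9400
  op=0x9400>>10=0x25 ⇒ jsr (J)
  imm@[9:0]=0x0 ⇒ #0
  target = base 0x4084 + off 0x16 + 2 + imm 0 = 0x409c

0x409c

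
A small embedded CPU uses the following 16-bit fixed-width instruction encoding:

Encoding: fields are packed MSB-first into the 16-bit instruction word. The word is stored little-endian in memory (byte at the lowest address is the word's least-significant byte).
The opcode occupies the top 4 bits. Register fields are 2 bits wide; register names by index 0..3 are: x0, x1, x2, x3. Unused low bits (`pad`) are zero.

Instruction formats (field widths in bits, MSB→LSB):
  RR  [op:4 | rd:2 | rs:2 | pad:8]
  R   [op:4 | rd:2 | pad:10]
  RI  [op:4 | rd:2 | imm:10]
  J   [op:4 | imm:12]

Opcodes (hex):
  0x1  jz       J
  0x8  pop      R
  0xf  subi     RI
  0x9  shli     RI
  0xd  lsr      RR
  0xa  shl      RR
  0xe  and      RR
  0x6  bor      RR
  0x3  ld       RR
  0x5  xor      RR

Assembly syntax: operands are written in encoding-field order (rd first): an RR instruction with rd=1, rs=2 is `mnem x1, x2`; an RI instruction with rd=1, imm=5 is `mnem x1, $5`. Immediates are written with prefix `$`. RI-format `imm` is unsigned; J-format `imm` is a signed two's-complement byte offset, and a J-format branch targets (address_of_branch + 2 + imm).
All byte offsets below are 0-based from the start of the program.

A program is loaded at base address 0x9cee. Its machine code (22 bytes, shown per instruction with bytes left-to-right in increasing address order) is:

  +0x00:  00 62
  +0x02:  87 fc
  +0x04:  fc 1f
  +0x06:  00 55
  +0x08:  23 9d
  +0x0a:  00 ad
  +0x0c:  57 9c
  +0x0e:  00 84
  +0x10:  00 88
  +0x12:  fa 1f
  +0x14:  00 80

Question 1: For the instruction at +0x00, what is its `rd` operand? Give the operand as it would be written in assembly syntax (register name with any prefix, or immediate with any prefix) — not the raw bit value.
x0

[00] 00 62 → 0x6200
  op=0x6200>>12=0x6 ⇒ bor (RR)
  [11:10] rd=0 = x0
  [9:8] rs=2 = x2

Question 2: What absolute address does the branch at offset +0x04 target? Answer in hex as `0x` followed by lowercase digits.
0x9cf0

+0x04: fc 1f ⇒ word 0x1ffc (little)
  top 4b → 0x1 → jz [J]
  [11:0] imm=4092 (s12→-4) = $-4
  target = base 0x9cee + off 0x04 + 2 + imm -4 = 0x9cf0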